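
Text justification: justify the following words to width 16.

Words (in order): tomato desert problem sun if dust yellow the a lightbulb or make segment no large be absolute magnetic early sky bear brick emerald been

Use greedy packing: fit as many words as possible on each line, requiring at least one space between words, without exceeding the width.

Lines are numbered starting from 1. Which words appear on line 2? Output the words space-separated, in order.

Line 1: ['tomato', 'desert'] (min_width=13, slack=3)
Line 2: ['problem', 'sun', 'if'] (min_width=14, slack=2)
Line 3: ['dust', 'yellow', 'the'] (min_width=15, slack=1)
Line 4: ['a', 'lightbulb', 'or'] (min_width=14, slack=2)
Line 5: ['make', 'segment', 'no'] (min_width=15, slack=1)
Line 6: ['large', 'be'] (min_width=8, slack=8)
Line 7: ['absolute'] (min_width=8, slack=8)
Line 8: ['magnetic', 'early'] (min_width=14, slack=2)
Line 9: ['sky', 'bear', 'brick'] (min_width=14, slack=2)
Line 10: ['emerald', 'been'] (min_width=12, slack=4)

Answer: problem sun if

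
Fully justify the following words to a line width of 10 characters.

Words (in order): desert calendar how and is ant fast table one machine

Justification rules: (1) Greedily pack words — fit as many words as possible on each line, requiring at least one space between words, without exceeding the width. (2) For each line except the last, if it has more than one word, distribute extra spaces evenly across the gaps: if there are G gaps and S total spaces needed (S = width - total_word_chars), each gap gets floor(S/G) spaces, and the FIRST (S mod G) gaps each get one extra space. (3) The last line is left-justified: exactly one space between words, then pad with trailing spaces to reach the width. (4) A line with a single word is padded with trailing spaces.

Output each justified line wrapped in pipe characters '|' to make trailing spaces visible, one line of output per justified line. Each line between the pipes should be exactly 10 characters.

Line 1: ['desert'] (min_width=6, slack=4)
Line 2: ['calendar'] (min_width=8, slack=2)
Line 3: ['how', 'and', 'is'] (min_width=10, slack=0)
Line 4: ['ant', 'fast'] (min_width=8, slack=2)
Line 5: ['table', 'one'] (min_width=9, slack=1)
Line 6: ['machine'] (min_width=7, slack=3)

Answer: |desert    |
|calendar  |
|how and is|
|ant   fast|
|table  one|
|machine   |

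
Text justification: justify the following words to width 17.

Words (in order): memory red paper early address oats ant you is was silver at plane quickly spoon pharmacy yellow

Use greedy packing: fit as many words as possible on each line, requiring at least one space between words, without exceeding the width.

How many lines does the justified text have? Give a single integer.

Answer: 7

Derivation:
Line 1: ['memory', 'red', 'paper'] (min_width=16, slack=1)
Line 2: ['early', 'address'] (min_width=13, slack=4)
Line 3: ['oats', 'ant', 'you', 'is'] (min_width=15, slack=2)
Line 4: ['was', 'silver', 'at'] (min_width=13, slack=4)
Line 5: ['plane', 'quickly'] (min_width=13, slack=4)
Line 6: ['spoon', 'pharmacy'] (min_width=14, slack=3)
Line 7: ['yellow'] (min_width=6, slack=11)
Total lines: 7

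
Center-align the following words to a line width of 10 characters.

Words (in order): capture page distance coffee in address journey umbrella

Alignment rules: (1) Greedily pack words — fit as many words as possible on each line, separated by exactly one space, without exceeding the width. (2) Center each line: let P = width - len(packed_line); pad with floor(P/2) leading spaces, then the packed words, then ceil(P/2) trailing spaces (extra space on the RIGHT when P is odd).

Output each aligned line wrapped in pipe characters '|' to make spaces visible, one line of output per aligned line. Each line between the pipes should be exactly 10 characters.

Answer: | capture  |
|   page   |
| distance |
|coffee in |
| address  |
| journey  |
| umbrella |

Derivation:
Line 1: ['capture'] (min_width=7, slack=3)
Line 2: ['page'] (min_width=4, slack=6)
Line 3: ['distance'] (min_width=8, slack=2)
Line 4: ['coffee', 'in'] (min_width=9, slack=1)
Line 5: ['address'] (min_width=7, slack=3)
Line 6: ['journey'] (min_width=7, slack=3)
Line 7: ['umbrella'] (min_width=8, slack=2)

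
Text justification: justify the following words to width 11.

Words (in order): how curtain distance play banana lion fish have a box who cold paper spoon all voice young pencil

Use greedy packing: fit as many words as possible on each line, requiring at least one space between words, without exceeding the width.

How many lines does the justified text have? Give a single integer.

Line 1: ['how', 'curtain'] (min_width=11, slack=0)
Line 2: ['distance'] (min_width=8, slack=3)
Line 3: ['play', 'banana'] (min_width=11, slack=0)
Line 4: ['lion', 'fish'] (min_width=9, slack=2)
Line 5: ['have', 'a', 'box'] (min_width=10, slack=1)
Line 6: ['who', 'cold'] (min_width=8, slack=3)
Line 7: ['paper', 'spoon'] (min_width=11, slack=0)
Line 8: ['all', 'voice'] (min_width=9, slack=2)
Line 9: ['young'] (min_width=5, slack=6)
Line 10: ['pencil'] (min_width=6, slack=5)
Total lines: 10

Answer: 10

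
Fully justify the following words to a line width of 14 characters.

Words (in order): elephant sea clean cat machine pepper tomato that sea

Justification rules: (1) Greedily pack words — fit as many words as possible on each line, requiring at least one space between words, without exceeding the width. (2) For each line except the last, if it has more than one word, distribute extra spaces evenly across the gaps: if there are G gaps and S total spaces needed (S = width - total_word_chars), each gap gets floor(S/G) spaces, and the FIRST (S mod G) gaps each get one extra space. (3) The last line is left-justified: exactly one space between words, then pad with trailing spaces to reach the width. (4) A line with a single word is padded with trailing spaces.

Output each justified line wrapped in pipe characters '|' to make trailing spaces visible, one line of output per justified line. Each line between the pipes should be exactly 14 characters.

Answer: |elephant   sea|
|clean      cat|
|machine pepper|
|tomato    that|
|sea           |

Derivation:
Line 1: ['elephant', 'sea'] (min_width=12, slack=2)
Line 2: ['clean', 'cat'] (min_width=9, slack=5)
Line 3: ['machine', 'pepper'] (min_width=14, slack=0)
Line 4: ['tomato', 'that'] (min_width=11, slack=3)
Line 5: ['sea'] (min_width=3, slack=11)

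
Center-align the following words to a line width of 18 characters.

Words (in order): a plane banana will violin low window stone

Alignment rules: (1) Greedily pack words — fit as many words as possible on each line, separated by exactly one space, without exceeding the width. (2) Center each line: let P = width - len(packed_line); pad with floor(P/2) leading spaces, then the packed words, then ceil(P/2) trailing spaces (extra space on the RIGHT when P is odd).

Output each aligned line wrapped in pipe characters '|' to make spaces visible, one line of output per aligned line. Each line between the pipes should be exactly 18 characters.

Line 1: ['a', 'plane', 'banana'] (min_width=14, slack=4)
Line 2: ['will', 'violin', 'low'] (min_width=15, slack=3)
Line 3: ['window', 'stone'] (min_width=12, slack=6)

Answer: |  a plane banana  |
| will violin low  |
|   window stone   |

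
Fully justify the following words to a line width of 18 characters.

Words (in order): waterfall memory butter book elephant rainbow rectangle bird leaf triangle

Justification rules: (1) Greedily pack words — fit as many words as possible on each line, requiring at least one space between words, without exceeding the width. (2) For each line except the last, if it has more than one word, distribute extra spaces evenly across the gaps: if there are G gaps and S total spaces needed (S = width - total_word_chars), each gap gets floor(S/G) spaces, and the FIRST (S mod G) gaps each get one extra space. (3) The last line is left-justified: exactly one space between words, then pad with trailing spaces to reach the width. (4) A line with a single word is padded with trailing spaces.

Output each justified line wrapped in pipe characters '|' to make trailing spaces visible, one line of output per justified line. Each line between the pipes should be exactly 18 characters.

Line 1: ['waterfall', 'memory'] (min_width=16, slack=2)
Line 2: ['butter', 'book'] (min_width=11, slack=7)
Line 3: ['elephant', 'rainbow'] (min_width=16, slack=2)
Line 4: ['rectangle', 'bird'] (min_width=14, slack=4)
Line 5: ['leaf', 'triangle'] (min_width=13, slack=5)

Answer: |waterfall   memory|
|butter        book|
|elephant   rainbow|
|rectangle     bird|
|leaf triangle     |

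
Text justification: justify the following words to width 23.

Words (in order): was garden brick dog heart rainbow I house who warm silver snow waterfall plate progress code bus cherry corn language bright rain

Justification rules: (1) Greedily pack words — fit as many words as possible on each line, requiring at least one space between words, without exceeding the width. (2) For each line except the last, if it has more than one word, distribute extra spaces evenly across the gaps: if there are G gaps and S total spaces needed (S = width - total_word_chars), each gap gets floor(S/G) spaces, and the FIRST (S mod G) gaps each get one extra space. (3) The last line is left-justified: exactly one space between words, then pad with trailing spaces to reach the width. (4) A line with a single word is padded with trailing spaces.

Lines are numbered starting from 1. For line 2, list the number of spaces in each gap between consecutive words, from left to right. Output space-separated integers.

Line 1: ['was', 'garden', 'brick', 'dog'] (min_width=20, slack=3)
Line 2: ['heart', 'rainbow', 'I', 'house'] (min_width=21, slack=2)
Line 3: ['who', 'warm', 'silver', 'snow'] (min_width=20, slack=3)
Line 4: ['waterfall', 'plate'] (min_width=15, slack=8)
Line 5: ['progress', 'code', 'bus'] (min_width=17, slack=6)
Line 6: ['cherry', 'corn', 'language'] (min_width=20, slack=3)
Line 7: ['bright', 'rain'] (min_width=11, slack=12)

Answer: 2 2 1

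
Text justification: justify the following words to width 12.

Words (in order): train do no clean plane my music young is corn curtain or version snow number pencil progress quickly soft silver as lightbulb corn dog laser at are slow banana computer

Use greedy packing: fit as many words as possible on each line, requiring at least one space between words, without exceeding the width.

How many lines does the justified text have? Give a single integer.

Line 1: ['train', 'do', 'no'] (min_width=11, slack=1)
Line 2: ['clean', 'plane'] (min_width=11, slack=1)
Line 3: ['my', 'music'] (min_width=8, slack=4)
Line 4: ['young', 'is'] (min_width=8, slack=4)
Line 5: ['corn', 'curtain'] (min_width=12, slack=0)
Line 6: ['or', 'version'] (min_width=10, slack=2)
Line 7: ['snow', 'number'] (min_width=11, slack=1)
Line 8: ['pencil'] (min_width=6, slack=6)
Line 9: ['progress'] (min_width=8, slack=4)
Line 10: ['quickly', 'soft'] (min_width=12, slack=0)
Line 11: ['silver', 'as'] (min_width=9, slack=3)
Line 12: ['lightbulb'] (min_width=9, slack=3)
Line 13: ['corn', 'dog'] (min_width=8, slack=4)
Line 14: ['laser', 'at', 'are'] (min_width=12, slack=0)
Line 15: ['slow', 'banana'] (min_width=11, slack=1)
Line 16: ['computer'] (min_width=8, slack=4)
Total lines: 16

Answer: 16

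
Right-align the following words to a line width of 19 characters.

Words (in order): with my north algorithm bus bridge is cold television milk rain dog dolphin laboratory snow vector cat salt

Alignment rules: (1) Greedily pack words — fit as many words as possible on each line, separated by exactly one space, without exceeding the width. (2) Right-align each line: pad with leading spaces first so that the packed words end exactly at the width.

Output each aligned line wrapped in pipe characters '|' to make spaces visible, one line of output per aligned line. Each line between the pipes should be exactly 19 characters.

Line 1: ['with', 'my', 'north'] (min_width=13, slack=6)
Line 2: ['algorithm', 'bus'] (min_width=13, slack=6)
Line 3: ['bridge', 'is', 'cold'] (min_width=14, slack=5)
Line 4: ['television', 'milk'] (min_width=15, slack=4)
Line 5: ['rain', 'dog', 'dolphin'] (min_width=16, slack=3)
Line 6: ['laboratory', 'snow'] (min_width=15, slack=4)
Line 7: ['vector', 'cat', 'salt'] (min_width=15, slack=4)

Answer: |      with my north|
|      algorithm bus|
|     bridge is cold|
|    television milk|
|   rain dog dolphin|
|    laboratory snow|
|    vector cat salt|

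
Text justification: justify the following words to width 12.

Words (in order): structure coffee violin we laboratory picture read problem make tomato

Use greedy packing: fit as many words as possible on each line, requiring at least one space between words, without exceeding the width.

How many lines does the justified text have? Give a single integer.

Answer: 7

Derivation:
Line 1: ['structure'] (min_width=9, slack=3)
Line 2: ['coffee'] (min_width=6, slack=6)
Line 3: ['violin', 'we'] (min_width=9, slack=3)
Line 4: ['laboratory'] (min_width=10, slack=2)
Line 5: ['picture', 'read'] (min_width=12, slack=0)
Line 6: ['problem', 'make'] (min_width=12, slack=0)
Line 7: ['tomato'] (min_width=6, slack=6)
Total lines: 7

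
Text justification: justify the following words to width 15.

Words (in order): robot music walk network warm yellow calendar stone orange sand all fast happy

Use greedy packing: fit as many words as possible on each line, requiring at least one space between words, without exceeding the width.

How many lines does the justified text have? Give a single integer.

Line 1: ['robot', 'music'] (min_width=11, slack=4)
Line 2: ['walk', 'network'] (min_width=12, slack=3)
Line 3: ['warm', 'yellow'] (min_width=11, slack=4)
Line 4: ['calendar', 'stone'] (min_width=14, slack=1)
Line 5: ['orange', 'sand', 'all'] (min_width=15, slack=0)
Line 6: ['fast', 'happy'] (min_width=10, slack=5)
Total lines: 6

Answer: 6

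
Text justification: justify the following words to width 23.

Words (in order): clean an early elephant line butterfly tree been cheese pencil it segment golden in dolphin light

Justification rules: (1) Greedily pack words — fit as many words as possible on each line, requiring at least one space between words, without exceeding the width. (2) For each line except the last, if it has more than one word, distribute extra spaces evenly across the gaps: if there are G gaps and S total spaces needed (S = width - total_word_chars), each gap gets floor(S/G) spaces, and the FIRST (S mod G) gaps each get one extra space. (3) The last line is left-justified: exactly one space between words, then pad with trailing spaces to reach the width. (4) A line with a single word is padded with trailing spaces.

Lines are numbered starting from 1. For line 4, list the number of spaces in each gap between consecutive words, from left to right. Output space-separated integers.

Answer: 4 4

Derivation:
Line 1: ['clean', 'an', 'early', 'elephant'] (min_width=23, slack=0)
Line 2: ['line', 'butterfly', 'tree'] (min_width=19, slack=4)
Line 3: ['been', 'cheese', 'pencil', 'it'] (min_width=21, slack=2)
Line 4: ['segment', 'golden', 'in'] (min_width=17, slack=6)
Line 5: ['dolphin', 'light'] (min_width=13, slack=10)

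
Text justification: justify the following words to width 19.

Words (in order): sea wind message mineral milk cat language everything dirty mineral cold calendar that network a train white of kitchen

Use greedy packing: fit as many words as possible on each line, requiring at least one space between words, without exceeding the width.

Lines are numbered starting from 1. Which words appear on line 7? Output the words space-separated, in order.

Answer: white of kitchen

Derivation:
Line 1: ['sea', 'wind', 'message'] (min_width=16, slack=3)
Line 2: ['mineral', 'milk', 'cat'] (min_width=16, slack=3)
Line 3: ['language', 'everything'] (min_width=19, slack=0)
Line 4: ['dirty', 'mineral', 'cold'] (min_width=18, slack=1)
Line 5: ['calendar', 'that'] (min_width=13, slack=6)
Line 6: ['network', 'a', 'train'] (min_width=15, slack=4)
Line 7: ['white', 'of', 'kitchen'] (min_width=16, slack=3)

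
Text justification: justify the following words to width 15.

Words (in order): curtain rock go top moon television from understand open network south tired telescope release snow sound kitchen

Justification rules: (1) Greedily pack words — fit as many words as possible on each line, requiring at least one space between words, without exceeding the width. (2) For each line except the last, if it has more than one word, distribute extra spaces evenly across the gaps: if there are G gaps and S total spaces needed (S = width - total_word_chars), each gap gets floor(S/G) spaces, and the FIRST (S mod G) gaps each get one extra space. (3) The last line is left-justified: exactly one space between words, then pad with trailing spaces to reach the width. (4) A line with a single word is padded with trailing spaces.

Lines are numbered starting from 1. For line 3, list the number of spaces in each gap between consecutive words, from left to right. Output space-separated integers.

Line 1: ['curtain', 'rock', 'go'] (min_width=15, slack=0)
Line 2: ['top', 'moon'] (min_width=8, slack=7)
Line 3: ['television', 'from'] (min_width=15, slack=0)
Line 4: ['understand', 'open'] (min_width=15, slack=0)
Line 5: ['network', 'south'] (min_width=13, slack=2)
Line 6: ['tired', 'telescope'] (min_width=15, slack=0)
Line 7: ['release', 'snow'] (min_width=12, slack=3)
Line 8: ['sound', 'kitchen'] (min_width=13, slack=2)

Answer: 1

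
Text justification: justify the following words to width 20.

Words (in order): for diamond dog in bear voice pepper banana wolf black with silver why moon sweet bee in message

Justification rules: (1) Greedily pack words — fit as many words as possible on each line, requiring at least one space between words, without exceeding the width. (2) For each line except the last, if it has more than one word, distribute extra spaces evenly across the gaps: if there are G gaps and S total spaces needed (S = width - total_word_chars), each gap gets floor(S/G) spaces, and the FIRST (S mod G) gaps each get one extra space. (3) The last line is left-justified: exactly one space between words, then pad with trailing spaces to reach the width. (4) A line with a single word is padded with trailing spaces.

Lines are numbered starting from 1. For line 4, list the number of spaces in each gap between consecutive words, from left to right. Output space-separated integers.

Line 1: ['for', 'diamond', 'dog', 'in'] (min_width=18, slack=2)
Line 2: ['bear', 'voice', 'pepper'] (min_width=17, slack=3)
Line 3: ['banana', 'wolf', 'black'] (min_width=17, slack=3)
Line 4: ['with', 'silver', 'why', 'moon'] (min_width=20, slack=0)
Line 5: ['sweet', 'bee', 'in', 'message'] (min_width=20, slack=0)

Answer: 1 1 1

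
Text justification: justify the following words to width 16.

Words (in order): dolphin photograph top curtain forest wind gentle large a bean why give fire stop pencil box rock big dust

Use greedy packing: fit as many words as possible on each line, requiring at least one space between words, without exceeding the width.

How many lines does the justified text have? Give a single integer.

Answer: 8

Derivation:
Line 1: ['dolphin'] (min_width=7, slack=9)
Line 2: ['photograph', 'top'] (min_width=14, slack=2)
Line 3: ['curtain', 'forest'] (min_width=14, slack=2)
Line 4: ['wind', 'gentle'] (min_width=11, slack=5)
Line 5: ['large', 'a', 'bean', 'why'] (min_width=16, slack=0)
Line 6: ['give', 'fire', 'stop'] (min_width=14, slack=2)
Line 7: ['pencil', 'box', 'rock'] (min_width=15, slack=1)
Line 8: ['big', 'dust'] (min_width=8, slack=8)
Total lines: 8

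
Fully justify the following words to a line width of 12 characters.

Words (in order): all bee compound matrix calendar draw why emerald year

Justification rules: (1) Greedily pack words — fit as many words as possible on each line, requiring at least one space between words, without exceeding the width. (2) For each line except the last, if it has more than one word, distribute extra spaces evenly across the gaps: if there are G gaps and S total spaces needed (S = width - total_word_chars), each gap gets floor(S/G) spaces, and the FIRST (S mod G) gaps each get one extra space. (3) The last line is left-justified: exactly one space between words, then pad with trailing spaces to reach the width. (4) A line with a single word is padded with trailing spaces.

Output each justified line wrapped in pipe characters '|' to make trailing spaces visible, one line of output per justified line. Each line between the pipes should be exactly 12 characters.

Answer: |all      bee|
|compound    |
|matrix      |
|calendar    |
|draw     why|
|emerald year|

Derivation:
Line 1: ['all', 'bee'] (min_width=7, slack=5)
Line 2: ['compound'] (min_width=8, slack=4)
Line 3: ['matrix'] (min_width=6, slack=6)
Line 4: ['calendar'] (min_width=8, slack=4)
Line 5: ['draw', 'why'] (min_width=8, slack=4)
Line 6: ['emerald', 'year'] (min_width=12, slack=0)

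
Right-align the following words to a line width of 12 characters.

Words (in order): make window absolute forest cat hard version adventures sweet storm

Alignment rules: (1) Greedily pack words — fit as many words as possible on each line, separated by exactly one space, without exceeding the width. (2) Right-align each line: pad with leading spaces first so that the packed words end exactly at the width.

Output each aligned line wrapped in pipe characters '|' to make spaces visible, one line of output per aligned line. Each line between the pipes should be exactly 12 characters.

Answer: | make window|
|    absolute|
|  forest cat|
|hard version|
|  adventures|
| sweet storm|

Derivation:
Line 1: ['make', 'window'] (min_width=11, slack=1)
Line 2: ['absolute'] (min_width=8, slack=4)
Line 3: ['forest', 'cat'] (min_width=10, slack=2)
Line 4: ['hard', 'version'] (min_width=12, slack=0)
Line 5: ['adventures'] (min_width=10, slack=2)
Line 6: ['sweet', 'storm'] (min_width=11, slack=1)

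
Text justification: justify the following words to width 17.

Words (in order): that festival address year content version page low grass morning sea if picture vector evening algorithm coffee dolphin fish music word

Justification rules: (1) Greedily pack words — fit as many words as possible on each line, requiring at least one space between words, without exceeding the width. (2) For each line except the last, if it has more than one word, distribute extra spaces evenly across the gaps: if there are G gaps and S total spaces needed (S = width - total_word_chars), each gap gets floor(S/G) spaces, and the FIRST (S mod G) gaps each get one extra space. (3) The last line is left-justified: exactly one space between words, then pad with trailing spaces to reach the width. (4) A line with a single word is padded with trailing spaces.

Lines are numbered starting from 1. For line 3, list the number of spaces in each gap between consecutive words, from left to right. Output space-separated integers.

Line 1: ['that', 'festival'] (min_width=13, slack=4)
Line 2: ['address', 'year'] (min_width=12, slack=5)
Line 3: ['content', 'version'] (min_width=15, slack=2)
Line 4: ['page', 'low', 'grass'] (min_width=14, slack=3)
Line 5: ['morning', 'sea', 'if'] (min_width=14, slack=3)
Line 6: ['picture', 'vector'] (min_width=14, slack=3)
Line 7: ['evening', 'algorithm'] (min_width=17, slack=0)
Line 8: ['coffee', 'dolphin'] (min_width=14, slack=3)
Line 9: ['fish', 'music', 'word'] (min_width=15, slack=2)

Answer: 3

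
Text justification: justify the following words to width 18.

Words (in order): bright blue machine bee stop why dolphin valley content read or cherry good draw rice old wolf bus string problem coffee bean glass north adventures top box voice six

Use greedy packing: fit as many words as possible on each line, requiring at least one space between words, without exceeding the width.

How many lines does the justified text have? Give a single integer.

Line 1: ['bright', 'blue'] (min_width=11, slack=7)
Line 2: ['machine', 'bee', 'stop'] (min_width=16, slack=2)
Line 3: ['why', 'dolphin', 'valley'] (min_width=18, slack=0)
Line 4: ['content', 'read', 'or'] (min_width=15, slack=3)
Line 5: ['cherry', 'good', 'draw'] (min_width=16, slack=2)
Line 6: ['rice', 'old', 'wolf', 'bus'] (min_width=17, slack=1)
Line 7: ['string', 'problem'] (min_width=14, slack=4)
Line 8: ['coffee', 'bean', 'glass'] (min_width=17, slack=1)
Line 9: ['north', 'adventures'] (min_width=16, slack=2)
Line 10: ['top', 'box', 'voice', 'six'] (min_width=17, slack=1)
Total lines: 10

Answer: 10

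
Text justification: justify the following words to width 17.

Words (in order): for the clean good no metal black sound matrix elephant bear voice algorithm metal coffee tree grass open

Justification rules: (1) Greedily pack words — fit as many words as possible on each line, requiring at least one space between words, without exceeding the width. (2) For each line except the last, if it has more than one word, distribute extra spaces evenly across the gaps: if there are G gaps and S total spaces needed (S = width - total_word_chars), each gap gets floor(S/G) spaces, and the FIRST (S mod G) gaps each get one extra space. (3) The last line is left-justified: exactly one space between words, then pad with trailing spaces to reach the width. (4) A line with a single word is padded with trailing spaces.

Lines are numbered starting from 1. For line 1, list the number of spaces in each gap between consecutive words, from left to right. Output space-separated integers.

Line 1: ['for', 'the', 'clean'] (min_width=13, slack=4)
Line 2: ['good', 'no', 'metal'] (min_width=13, slack=4)
Line 3: ['black', 'sound'] (min_width=11, slack=6)
Line 4: ['matrix', 'elephant'] (min_width=15, slack=2)
Line 5: ['bear', 'voice'] (min_width=10, slack=7)
Line 6: ['algorithm', 'metal'] (min_width=15, slack=2)
Line 7: ['coffee', 'tree', 'grass'] (min_width=17, slack=0)
Line 8: ['open'] (min_width=4, slack=13)

Answer: 3 3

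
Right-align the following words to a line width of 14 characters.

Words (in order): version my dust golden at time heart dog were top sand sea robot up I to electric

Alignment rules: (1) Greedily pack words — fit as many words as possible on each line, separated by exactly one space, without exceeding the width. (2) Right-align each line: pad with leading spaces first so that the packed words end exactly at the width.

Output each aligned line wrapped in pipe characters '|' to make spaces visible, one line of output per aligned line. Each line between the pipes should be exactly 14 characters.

Line 1: ['version', 'my'] (min_width=10, slack=4)
Line 2: ['dust', 'golden', 'at'] (min_width=14, slack=0)
Line 3: ['time', 'heart', 'dog'] (min_width=14, slack=0)
Line 4: ['were', 'top', 'sand'] (min_width=13, slack=1)
Line 5: ['sea', 'robot', 'up', 'I'] (min_width=14, slack=0)
Line 6: ['to', 'electric'] (min_width=11, slack=3)

Answer: |    version my|
|dust golden at|
|time heart dog|
| were top sand|
|sea robot up I|
|   to electric|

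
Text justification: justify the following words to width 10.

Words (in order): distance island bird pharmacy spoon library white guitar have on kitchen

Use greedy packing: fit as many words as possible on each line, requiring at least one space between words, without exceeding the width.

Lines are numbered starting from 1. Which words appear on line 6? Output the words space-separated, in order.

Answer: library

Derivation:
Line 1: ['distance'] (min_width=8, slack=2)
Line 2: ['island'] (min_width=6, slack=4)
Line 3: ['bird'] (min_width=4, slack=6)
Line 4: ['pharmacy'] (min_width=8, slack=2)
Line 5: ['spoon'] (min_width=5, slack=5)
Line 6: ['library'] (min_width=7, slack=3)
Line 7: ['white'] (min_width=5, slack=5)
Line 8: ['guitar'] (min_width=6, slack=4)
Line 9: ['have', 'on'] (min_width=7, slack=3)
Line 10: ['kitchen'] (min_width=7, slack=3)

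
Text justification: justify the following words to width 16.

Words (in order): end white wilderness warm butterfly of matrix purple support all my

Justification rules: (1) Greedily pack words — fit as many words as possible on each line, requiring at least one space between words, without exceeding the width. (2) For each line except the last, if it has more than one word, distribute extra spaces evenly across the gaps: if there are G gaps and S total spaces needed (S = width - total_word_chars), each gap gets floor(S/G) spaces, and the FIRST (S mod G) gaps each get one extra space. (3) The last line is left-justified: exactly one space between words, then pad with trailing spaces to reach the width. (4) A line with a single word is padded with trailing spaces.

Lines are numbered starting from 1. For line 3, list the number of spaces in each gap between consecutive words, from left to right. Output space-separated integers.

Answer: 5

Derivation:
Line 1: ['end', 'white'] (min_width=9, slack=7)
Line 2: ['wilderness', 'warm'] (min_width=15, slack=1)
Line 3: ['butterfly', 'of'] (min_width=12, slack=4)
Line 4: ['matrix', 'purple'] (min_width=13, slack=3)
Line 5: ['support', 'all', 'my'] (min_width=14, slack=2)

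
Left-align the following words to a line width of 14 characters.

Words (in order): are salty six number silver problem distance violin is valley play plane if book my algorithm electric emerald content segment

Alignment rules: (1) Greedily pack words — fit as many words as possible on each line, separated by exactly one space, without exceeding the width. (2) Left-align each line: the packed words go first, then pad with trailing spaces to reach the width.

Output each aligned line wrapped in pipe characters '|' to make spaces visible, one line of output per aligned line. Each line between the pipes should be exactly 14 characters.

Answer: |are salty six |
|number silver |
|problem       |
|distance      |
|violin is     |
|valley play   |
|plane if book |
|my algorithm  |
|electric      |
|emerald       |
|content       |
|segment       |

Derivation:
Line 1: ['are', 'salty', 'six'] (min_width=13, slack=1)
Line 2: ['number', 'silver'] (min_width=13, slack=1)
Line 3: ['problem'] (min_width=7, slack=7)
Line 4: ['distance'] (min_width=8, slack=6)
Line 5: ['violin', 'is'] (min_width=9, slack=5)
Line 6: ['valley', 'play'] (min_width=11, slack=3)
Line 7: ['plane', 'if', 'book'] (min_width=13, slack=1)
Line 8: ['my', 'algorithm'] (min_width=12, slack=2)
Line 9: ['electric'] (min_width=8, slack=6)
Line 10: ['emerald'] (min_width=7, slack=7)
Line 11: ['content'] (min_width=7, slack=7)
Line 12: ['segment'] (min_width=7, slack=7)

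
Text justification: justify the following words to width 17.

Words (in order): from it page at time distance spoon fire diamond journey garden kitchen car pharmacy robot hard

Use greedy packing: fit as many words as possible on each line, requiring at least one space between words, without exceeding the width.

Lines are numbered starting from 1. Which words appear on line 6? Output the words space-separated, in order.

Line 1: ['from', 'it', 'page', 'at'] (min_width=15, slack=2)
Line 2: ['time', 'distance'] (min_width=13, slack=4)
Line 3: ['spoon', 'fire'] (min_width=10, slack=7)
Line 4: ['diamond', 'journey'] (min_width=15, slack=2)
Line 5: ['garden', 'kitchen'] (min_width=14, slack=3)
Line 6: ['car', 'pharmacy'] (min_width=12, slack=5)
Line 7: ['robot', 'hard'] (min_width=10, slack=7)

Answer: car pharmacy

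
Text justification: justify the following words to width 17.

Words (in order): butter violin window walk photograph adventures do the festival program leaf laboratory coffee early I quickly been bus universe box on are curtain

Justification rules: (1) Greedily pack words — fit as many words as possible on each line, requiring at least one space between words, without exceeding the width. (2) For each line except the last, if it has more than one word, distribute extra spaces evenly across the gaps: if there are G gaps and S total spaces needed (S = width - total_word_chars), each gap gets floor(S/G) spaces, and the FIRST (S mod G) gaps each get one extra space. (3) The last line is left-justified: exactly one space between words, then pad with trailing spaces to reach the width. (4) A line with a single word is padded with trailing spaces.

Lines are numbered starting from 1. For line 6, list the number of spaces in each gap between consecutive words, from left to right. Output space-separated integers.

Line 1: ['butter', 'violin'] (min_width=13, slack=4)
Line 2: ['window', 'walk'] (min_width=11, slack=6)
Line 3: ['photograph'] (min_width=10, slack=7)
Line 4: ['adventures', 'do', 'the'] (min_width=17, slack=0)
Line 5: ['festival', 'program'] (min_width=16, slack=1)
Line 6: ['leaf', 'laboratory'] (min_width=15, slack=2)
Line 7: ['coffee', 'early', 'I'] (min_width=14, slack=3)
Line 8: ['quickly', 'been', 'bus'] (min_width=16, slack=1)
Line 9: ['universe', 'box', 'on'] (min_width=15, slack=2)
Line 10: ['are', 'curtain'] (min_width=11, slack=6)

Answer: 3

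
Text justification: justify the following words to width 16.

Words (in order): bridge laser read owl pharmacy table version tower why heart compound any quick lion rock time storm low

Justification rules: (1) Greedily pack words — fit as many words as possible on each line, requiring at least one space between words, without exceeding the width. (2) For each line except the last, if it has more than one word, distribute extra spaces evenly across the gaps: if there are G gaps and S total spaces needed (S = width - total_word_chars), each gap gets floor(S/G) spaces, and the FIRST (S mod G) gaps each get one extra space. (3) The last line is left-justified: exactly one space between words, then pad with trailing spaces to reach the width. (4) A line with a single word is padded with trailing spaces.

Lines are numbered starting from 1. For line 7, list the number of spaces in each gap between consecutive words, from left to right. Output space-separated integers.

Line 1: ['bridge', 'laser'] (min_width=12, slack=4)
Line 2: ['read', 'owl'] (min_width=8, slack=8)
Line 3: ['pharmacy', 'table'] (min_width=14, slack=2)
Line 4: ['version', 'tower'] (min_width=13, slack=3)
Line 5: ['why', 'heart'] (min_width=9, slack=7)
Line 6: ['compound', 'any'] (min_width=12, slack=4)
Line 7: ['quick', 'lion', 'rock'] (min_width=15, slack=1)
Line 8: ['time', 'storm', 'low'] (min_width=14, slack=2)

Answer: 2 1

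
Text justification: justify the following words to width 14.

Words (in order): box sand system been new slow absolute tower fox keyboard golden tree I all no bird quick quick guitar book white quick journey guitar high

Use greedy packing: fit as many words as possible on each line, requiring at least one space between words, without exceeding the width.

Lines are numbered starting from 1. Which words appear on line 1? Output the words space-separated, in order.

Answer: box sand

Derivation:
Line 1: ['box', 'sand'] (min_width=8, slack=6)
Line 2: ['system', 'been'] (min_width=11, slack=3)
Line 3: ['new', 'slow'] (min_width=8, slack=6)
Line 4: ['absolute', 'tower'] (min_width=14, slack=0)
Line 5: ['fox', 'keyboard'] (min_width=12, slack=2)
Line 6: ['golden', 'tree', 'I'] (min_width=13, slack=1)
Line 7: ['all', 'no', 'bird'] (min_width=11, slack=3)
Line 8: ['quick', 'quick'] (min_width=11, slack=3)
Line 9: ['guitar', 'book'] (min_width=11, slack=3)
Line 10: ['white', 'quick'] (min_width=11, slack=3)
Line 11: ['journey', 'guitar'] (min_width=14, slack=0)
Line 12: ['high'] (min_width=4, slack=10)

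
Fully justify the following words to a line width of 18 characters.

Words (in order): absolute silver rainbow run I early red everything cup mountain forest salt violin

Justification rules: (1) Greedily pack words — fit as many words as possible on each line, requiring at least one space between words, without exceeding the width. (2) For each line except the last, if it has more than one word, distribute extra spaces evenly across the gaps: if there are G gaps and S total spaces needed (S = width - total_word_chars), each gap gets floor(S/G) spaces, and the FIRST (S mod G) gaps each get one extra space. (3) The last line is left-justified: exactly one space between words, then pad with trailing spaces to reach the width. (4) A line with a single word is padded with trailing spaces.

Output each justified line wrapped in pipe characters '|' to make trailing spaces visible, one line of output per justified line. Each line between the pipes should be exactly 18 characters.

Line 1: ['absolute', 'silver'] (min_width=15, slack=3)
Line 2: ['rainbow', 'run', 'I'] (min_width=13, slack=5)
Line 3: ['early', 'red'] (min_width=9, slack=9)
Line 4: ['everything', 'cup'] (min_width=14, slack=4)
Line 5: ['mountain', 'forest'] (min_width=15, slack=3)
Line 6: ['salt', 'violin'] (min_width=11, slack=7)

Answer: |absolute    silver|
|rainbow    run   I|
|early          red|
|everything     cup|
|mountain    forest|
|salt violin       |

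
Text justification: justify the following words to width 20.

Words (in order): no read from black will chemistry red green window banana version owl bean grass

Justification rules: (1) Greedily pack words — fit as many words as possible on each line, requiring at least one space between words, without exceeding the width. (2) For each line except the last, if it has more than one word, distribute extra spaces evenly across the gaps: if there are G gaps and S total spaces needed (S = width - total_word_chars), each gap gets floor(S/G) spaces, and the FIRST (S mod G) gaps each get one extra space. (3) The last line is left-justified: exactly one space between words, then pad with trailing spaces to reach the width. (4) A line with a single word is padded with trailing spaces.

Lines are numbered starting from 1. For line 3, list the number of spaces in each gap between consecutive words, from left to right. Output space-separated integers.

Line 1: ['no', 'read', 'from', 'black'] (min_width=18, slack=2)
Line 2: ['will', 'chemistry', 'red'] (min_width=18, slack=2)
Line 3: ['green', 'window', 'banana'] (min_width=19, slack=1)
Line 4: ['version', 'owl', 'bean'] (min_width=16, slack=4)
Line 5: ['grass'] (min_width=5, slack=15)

Answer: 2 1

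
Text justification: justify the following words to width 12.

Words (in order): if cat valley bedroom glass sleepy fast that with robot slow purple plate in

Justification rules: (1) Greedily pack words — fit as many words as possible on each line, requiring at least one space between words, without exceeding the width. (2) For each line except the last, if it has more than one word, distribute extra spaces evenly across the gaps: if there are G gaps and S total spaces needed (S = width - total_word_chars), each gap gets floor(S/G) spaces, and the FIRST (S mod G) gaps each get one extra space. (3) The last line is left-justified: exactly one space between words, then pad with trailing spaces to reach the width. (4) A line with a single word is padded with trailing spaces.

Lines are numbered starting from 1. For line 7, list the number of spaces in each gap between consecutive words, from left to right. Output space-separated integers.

Answer: 2

Derivation:
Line 1: ['if', 'cat'] (min_width=6, slack=6)
Line 2: ['valley'] (min_width=6, slack=6)
Line 3: ['bedroom'] (min_width=7, slack=5)
Line 4: ['glass', 'sleepy'] (min_width=12, slack=0)
Line 5: ['fast', 'that'] (min_width=9, slack=3)
Line 6: ['with', 'robot'] (min_width=10, slack=2)
Line 7: ['slow', 'purple'] (min_width=11, slack=1)
Line 8: ['plate', 'in'] (min_width=8, slack=4)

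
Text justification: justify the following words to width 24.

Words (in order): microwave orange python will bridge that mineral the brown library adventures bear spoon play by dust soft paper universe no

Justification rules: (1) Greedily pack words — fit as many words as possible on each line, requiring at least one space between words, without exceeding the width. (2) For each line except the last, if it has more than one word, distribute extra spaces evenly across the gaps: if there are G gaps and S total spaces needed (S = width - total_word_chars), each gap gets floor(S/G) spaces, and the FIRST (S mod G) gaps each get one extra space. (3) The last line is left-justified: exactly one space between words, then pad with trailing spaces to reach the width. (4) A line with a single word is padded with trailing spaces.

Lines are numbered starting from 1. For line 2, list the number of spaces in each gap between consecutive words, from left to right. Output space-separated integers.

Answer: 1 1 1

Derivation:
Line 1: ['microwave', 'orange', 'python'] (min_width=23, slack=1)
Line 2: ['will', 'bridge', 'that', 'mineral'] (min_width=24, slack=0)
Line 3: ['the', 'brown', 'library'] (min_width=17, slack=7)
Line 4: ['adventures', 'bear', 'spoon'] (min_width=21, slack=3)
Line 5: ['play', 'by', 'dust', 'soft', 'paper'] (min_width=23, slack=1)
Line 6: ['universe', 'no'] (min_width=11, slack=13)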